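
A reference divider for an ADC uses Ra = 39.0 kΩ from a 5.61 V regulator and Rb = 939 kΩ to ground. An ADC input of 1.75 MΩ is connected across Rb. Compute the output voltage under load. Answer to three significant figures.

The load sits in parallel with Rb: Rb‖R_L = (939 × 1750) / (939 + 1750) = 611.1 kΩ.
V_out = 5.61 × 611.1 / (39.0 + 611.1) = 5.61 × 611.1/650.1 = 5.27 V.

V_out ≈ 5.27 V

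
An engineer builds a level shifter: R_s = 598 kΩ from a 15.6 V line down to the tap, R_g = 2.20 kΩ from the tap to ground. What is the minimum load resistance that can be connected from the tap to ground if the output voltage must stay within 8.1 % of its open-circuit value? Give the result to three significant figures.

R_L(min) ≈ 24.9 kΩ

Output resistance R_th = R_s‖R_g = (598 × 2.20)/600.2 = 2.192 kΩ.
The fractional drop is R_th/(R_th + R_L); requiring this ≤ 0.0810 gives R_L ≥ R_th(1/0.0810 − 1) = 2.192 × 11.35 = 24.9 kΩ.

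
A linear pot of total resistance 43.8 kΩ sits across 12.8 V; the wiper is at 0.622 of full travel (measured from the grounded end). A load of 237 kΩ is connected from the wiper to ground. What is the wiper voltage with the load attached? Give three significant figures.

The wiper splits the pot into (1−α)R = 16.56 kΩ above and αR = 27.24 kΩ below.
Lower section ‖ load = 24.43 kΩ.
V_wiper = 12.8 × 24.43/(16.56 + 24.43) = 7.63 V.

V ≈ 7.63 V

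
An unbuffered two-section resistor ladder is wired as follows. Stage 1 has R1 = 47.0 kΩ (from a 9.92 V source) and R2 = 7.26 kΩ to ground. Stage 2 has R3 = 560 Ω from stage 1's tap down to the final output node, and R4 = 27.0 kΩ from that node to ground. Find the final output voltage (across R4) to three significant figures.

V_out ≈ 1.06 V

Stage 2 presents R3+R4 = 27560 Ω as a load on stage 1's tap.
Stage 1's lower leg becomes R2‖(R3+R4) = 5746 Ω, so V_mid = 9.92 × 5746/52750 = 1.081 V.
Stage 2 is itself unloaded: V_out = V_mid × R4/(R3+R4) = 1.081 × 27000/27560 = 1.06 V.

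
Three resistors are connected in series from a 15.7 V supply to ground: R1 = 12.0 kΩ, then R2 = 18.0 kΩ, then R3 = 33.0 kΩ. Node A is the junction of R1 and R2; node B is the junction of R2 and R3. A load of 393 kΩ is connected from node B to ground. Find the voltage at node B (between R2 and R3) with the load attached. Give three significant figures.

V ≈ 7.91 V

At node B, R3 is in parallel with the load: R3‖R_L = 30.44 kΩ.
Below node A the resistance is R2 + (R3‖R_L) = 48.44 kΩ, so V_A = 15.7 × 48.44/60.44 = 12.58 V.
Then V_B = V_A × (R3‖R_L)/(R2 + R3‖R_L) = 12.58 × 30.44/48.44 = 7.91 V.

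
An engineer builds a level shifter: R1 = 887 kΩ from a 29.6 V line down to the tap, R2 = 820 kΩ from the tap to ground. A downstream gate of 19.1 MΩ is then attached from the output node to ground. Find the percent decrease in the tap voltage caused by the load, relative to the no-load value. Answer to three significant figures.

2.18 %

The divider's output (Thévenin) resistance is R1‖R2 = 426.1 kΩ.
Fractional drop under load = R_th/(R_th + R_L) = 426.1 / (426.1 + 19100) = 0.02182.
So the output falls by 2.18 %.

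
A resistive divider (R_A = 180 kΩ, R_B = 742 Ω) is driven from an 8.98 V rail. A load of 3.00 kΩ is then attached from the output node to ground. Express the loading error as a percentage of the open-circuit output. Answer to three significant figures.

19.8 %

The divider's output (Thévenin) resistance is R_A‖R_B = 739.0 Ω.
Fractional drop under load = R_th/(R_th + R_L) = 739.0 / (739.0 + 3000) = 0.1976.
So the output falls by 19.8 %.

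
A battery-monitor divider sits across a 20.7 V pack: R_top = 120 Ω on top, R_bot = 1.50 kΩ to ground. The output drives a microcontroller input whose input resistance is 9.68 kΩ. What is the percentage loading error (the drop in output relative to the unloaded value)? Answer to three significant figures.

The divider's output (Thévenin) resistance is R_top‖R_bot = 111.1 Ω.
Fractional drop under load = R_th/(R_th + R_L) = 111.1 / (111.1 + 9680) = 0.01135.
So the output falls by 1.13 %.

1.13 %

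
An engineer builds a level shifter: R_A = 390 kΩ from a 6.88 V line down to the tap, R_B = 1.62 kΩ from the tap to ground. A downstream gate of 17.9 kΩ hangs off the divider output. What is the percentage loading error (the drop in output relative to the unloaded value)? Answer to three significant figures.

8.27 %

The divider's output (Thévenin) resistance is R_A‖R_B = 1.613 kΩ.
Fractional drop under load = R_th/(R_th + R_L) = 1.613 / (1.613 + 17.9) = 0.08268.
So the output falls by 8.27 %.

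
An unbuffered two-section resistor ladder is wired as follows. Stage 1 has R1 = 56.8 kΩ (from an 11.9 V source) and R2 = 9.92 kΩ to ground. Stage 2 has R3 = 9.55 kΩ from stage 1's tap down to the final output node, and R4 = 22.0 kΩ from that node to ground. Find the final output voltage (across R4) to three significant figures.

V_out ≈ 0.973 V

Stage 2 presents R3+R4 = 31.55 kΩ as a load on stage 1's tap.
Stage 1's lower leg becomes R2‖(R3+R4) = 7.547 kΩ, so V_mid = 11.9 × 7.547/64.35 = 1.396 V.
Stage 2 is itself unloaded: V_out = V_mid × R4/(R3+R4) = 1.396 × 22.0/31.55 = 0.973 V.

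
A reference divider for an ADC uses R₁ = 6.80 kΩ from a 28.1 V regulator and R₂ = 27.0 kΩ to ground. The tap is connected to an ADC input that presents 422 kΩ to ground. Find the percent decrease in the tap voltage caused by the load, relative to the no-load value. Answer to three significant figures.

The divider's output (Thévenin) resistance is R₁‖R₂ = 5.432 kΩ.
Fractional drop under load = R_th/(R_th + R_L) = 5.432 / (5.432 + 422) = 0.01271.
So the output falls by 1.27 %.

1.27 %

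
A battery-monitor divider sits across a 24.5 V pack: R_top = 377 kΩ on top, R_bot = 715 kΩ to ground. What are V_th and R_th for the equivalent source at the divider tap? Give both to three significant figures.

V_th = 16.0 V, R_th = 247 kΩ

V_th is the open-circuit tap voltage: 24.5 × 715/(377 + 715) = 16.0 V.
With the supply zeroed, R_top and R_bot appear in parallel from the tap: R_th = R_top‖R_bot = (377 × 715)/1092 = 247 kΩ.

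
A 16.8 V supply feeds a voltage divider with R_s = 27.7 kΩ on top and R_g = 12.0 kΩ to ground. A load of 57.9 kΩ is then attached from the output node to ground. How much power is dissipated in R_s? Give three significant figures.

P ≈ 5.52 mW

Total resistance from the source is R_s + (R_g‖R_L) = 37.64 kΩ, so I = 16.8/37.64 kΩ = 0.4463 mA.
P = I²·R_s = (0.4463 mA)² × 27.7 kΩ = 5.52 mW.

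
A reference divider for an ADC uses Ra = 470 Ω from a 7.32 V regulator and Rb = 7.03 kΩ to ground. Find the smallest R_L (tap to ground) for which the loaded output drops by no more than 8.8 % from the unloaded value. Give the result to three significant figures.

Output resistance R_th = Ra‖Rb = (470 × 7030)/7500 = 440.5 Ω.
The fractional drop is R_th/(R_th + R_L); requiring this ≤ 0.0880 gives R_L ≥ R_th(1/0.0880 − 1) = 440.5 × 10.36 = 4.57 kΩ.

R_L(min) ≈ 4.57 kΩ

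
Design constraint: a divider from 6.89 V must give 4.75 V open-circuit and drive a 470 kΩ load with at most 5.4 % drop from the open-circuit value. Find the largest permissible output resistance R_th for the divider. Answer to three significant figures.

Loading drop = R_th/(R_th + R_L) ≤ 0.0540, so R_th ≤ R_L · ε/(1−ε) = 470 kΩ × 0.0540/0.9460 = 26.8 kΩ.
(Any R1, R2 with R2/(R1+R2) = 0.689 and R1‖R2 ≤ 26.8 kΩ will meet the spec.)

R_th ≤ 26.8 kΩ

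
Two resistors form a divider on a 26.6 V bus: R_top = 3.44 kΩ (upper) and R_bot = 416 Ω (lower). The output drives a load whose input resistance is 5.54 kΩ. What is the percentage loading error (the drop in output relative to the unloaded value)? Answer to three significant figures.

The divider's output (Thévenin) resistance is R_top‖R_bot = 371.1 Ω.
Fractional drop under load = R_th/(R_th + R_L) = 371.1 / (371.1 + 5540) = 0.06278.
So the output falls by 6.28 %.

6.28 %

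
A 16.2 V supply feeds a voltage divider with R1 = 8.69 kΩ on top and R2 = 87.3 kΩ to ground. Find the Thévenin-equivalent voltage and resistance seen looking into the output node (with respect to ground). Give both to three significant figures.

V_th = 14.7 V, R_th = 7.90 kΩ

V_th is the open-circuit tap voltage: 16.2 × 87.3/(8.69 + 87.3) = 14.7 V.
With the supply zeroed, R1 and R2 appear in parallel from the tap: R_th = R1‖R2 = (8.69 × 87.3)/95.99 = 7.90 kΩ.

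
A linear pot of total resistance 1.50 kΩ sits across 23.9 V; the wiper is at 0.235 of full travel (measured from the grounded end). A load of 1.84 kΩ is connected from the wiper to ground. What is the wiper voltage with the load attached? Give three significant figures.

V ≈ 4.90 V

The wiper splits the pot into (1−α)R = 1148 Ω above and αR = 352.5 Ω below.
Lower section ‖ load = 295.8 Ω.
V_wiper = 23.9 × 295.8/(1148 + 295.8) = 4.90 V.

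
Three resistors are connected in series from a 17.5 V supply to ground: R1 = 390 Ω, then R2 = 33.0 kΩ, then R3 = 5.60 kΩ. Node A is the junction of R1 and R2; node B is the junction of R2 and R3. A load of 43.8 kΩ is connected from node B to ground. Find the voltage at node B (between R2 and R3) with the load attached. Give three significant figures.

At node B, R3 is in parallel with the load: R3‖R_L = 4965 Ω.
Below node A the resistance is R2 + (R3‖R_L) = 37970 Ω, so V_A = 17.5 × 37970/38360 = 17.32 V.
Then V_B = V_A × (R3‖R_L)/(R2 + R3‖R_L) = 17.32 × 4965/37970 = 2.27 V.

V ≈ 2.27 V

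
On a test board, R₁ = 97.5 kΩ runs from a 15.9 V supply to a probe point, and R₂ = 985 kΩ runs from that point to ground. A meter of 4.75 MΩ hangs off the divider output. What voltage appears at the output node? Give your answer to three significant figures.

The load sits in parallel with R₂: R₂‖R_L = (985 × 4750) / (985 + 4750) = 815.8 kΩ.
V_out = 15.9 × 815.8 / (97.5 + 815.8) = 15.9 × 815.8/913.3 = 14.2 V.

V_out ≈ 14.2 V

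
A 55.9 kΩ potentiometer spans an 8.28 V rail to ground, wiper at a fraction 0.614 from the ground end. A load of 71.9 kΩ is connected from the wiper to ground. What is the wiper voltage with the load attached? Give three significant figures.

V ≈ 4.29 V

The wiper splits the pot into (1−α)R = 21.58 kΩ above and αR = 34.32 kΩ below.
Lower section ‖ load = 23.23 kΩ.
V_wiper = 8.28 × 23.23/(21.58 + 23.23) = 4.29 V.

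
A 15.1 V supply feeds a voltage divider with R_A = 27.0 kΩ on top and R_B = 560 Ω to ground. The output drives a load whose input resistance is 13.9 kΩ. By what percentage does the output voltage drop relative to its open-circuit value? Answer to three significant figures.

The divider's output (Thévenin) resistance is R_A‖R_B = 548.6 Ω.
Fractional drop under load = R_th/(R_th + R_L) = 548.6 / (548.6 + 13900) = 0.03797.
So the output falls by 3.80 %.

3.80 %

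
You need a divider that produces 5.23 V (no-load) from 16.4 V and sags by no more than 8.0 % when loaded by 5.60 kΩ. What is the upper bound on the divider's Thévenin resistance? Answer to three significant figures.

R_th ≤ 487 Ω

Loading drop = R_th/(R_th + R_L) ≤ 0.0800, so R_th ≤ R_L · ε/(1−ε) = 5.60 kΩ × 0.0800/0.9200 = 487 Ω.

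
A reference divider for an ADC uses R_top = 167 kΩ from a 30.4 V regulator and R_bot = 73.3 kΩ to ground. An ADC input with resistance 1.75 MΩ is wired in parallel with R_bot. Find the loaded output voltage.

V_out ≈ 9.01 V

The load sits in parallel with R_bot: R_bot‖R_L = (73.3 × 1750) / (73.3 + 1750) = 70.35 kΩ.
V_out = 30.4 × 70.35 / (167 + 70.35) = 30.4 × 70.35/237.4 = 9.01 V.
(Unloaded it would have been 9.27 V.)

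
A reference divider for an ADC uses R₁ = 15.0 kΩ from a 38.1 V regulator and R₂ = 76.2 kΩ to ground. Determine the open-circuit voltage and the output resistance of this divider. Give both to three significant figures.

V_th = 31.8 V, R_th = 12.5 kΩ

V_th is the open-circuit tap voltage: 38.1 × 76.2/(15.0 + 76.2) = 31.8 V.
With the supply zeroed, R₁ and R₂ appear in parallel from the tap: R_th = R₁‖R₂ = (15.0 × 76.2)/91.20 = 12.5 kΩ.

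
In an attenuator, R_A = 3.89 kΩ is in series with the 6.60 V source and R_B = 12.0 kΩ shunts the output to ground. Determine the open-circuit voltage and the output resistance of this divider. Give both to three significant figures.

V_th is the open-circuit tap voltage: 6.60 × 12.0/(3.89 + 12.0) = 4.98 V.
With the supply zeroed, R_A and R_B appear in parallel from the tap: R_th = R_A‖R_B = (3.89 × 12.0)/15.89 = 2.94 kΩ.

V_th = 4.98 V, R_th = 2.94 kΩ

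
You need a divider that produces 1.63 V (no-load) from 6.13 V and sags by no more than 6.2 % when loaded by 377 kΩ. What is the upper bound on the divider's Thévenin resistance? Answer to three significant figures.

Loading drop = R_th/(R_th + R_L) ≤ 0.0620, so R_th ≤ R_L · ε/(1−ε) = 377 kΩ × 0.0620/0.9380 = 24.9 kΩ.
(Any R1, R2 with R2/(R1+R2) = 0.266 and R1‖R2 ≤ 24.9 kΩ will meet the spec.)

R_th ≤ 24.9 kΩ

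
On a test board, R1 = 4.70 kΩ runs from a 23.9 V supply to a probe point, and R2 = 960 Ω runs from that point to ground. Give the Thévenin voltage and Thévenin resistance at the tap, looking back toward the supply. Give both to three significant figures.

V_th is the open-circuit tap voltage: 23.9 × 960/(4700 + 960) = 4.05 V.
With the supply zeroed, R1 and R2 appear in parallel from the tap: R_th = R1‖R2 = (4700 × 960)/5660 = 797 Ω.

V_th = 4.05 V, R_th = 797 Ω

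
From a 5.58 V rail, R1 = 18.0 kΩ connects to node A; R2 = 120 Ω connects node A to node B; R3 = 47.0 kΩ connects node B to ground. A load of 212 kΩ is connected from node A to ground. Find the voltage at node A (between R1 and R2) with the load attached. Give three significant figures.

Below node A the series string R2+R3 = 47120 Ω sits in parallel with the 212000 Ω load: 38550 Ω.
V_A = 5.58 × 38550/(18000 + 38550) = 3.80 V.

V ≈ 3.80 V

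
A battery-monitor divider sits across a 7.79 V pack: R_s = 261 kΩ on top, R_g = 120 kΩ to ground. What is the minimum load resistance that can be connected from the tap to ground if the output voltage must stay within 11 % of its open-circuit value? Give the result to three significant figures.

Output resistance R_th = R_s‖R_g = (261 × 120)/381.0 = 82.20 kΩ.
The fractional drop is R_th/(R_th + R_L); requiring this ≤ 0.110 gives R_L ≥ R_th(1/0.110 − 1) = 82.20 × 8.091 = 665 kΩ.

R_L(min) ≈ 665 kΩ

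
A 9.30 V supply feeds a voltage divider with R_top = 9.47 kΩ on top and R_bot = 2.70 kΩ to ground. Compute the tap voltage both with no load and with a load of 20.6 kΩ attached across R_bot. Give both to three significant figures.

Unloaded: 2.06 V; loaded: 1.87 V

Open-circuit: V = 9.30 × 2.70/(9.47 + 2.70) = 2.06 V.
With the load, R_bot becomes R_bot‖R_L = 2.387 kΩ, so V = 9.30 × 2.387/11.86 = 1.87 V.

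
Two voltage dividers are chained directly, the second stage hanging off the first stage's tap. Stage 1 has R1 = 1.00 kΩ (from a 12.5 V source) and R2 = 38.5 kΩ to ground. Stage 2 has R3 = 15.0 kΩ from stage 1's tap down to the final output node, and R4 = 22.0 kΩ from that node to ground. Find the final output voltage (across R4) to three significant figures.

Stage 2 presents R3+R4 = 37.00 kΩ as a load on stage 1's tap.
Stage 1's lower leg becomes R2‖(R3+R4) = 18.87 kΩ, so V_mid = 12.5 × 18.87/19.87 = 11.87 V.
Stage 2 is itself unloaded: V_out = V_mid × R4/(R3+R4) = 11.87 × 22.0/37.00 = 7.06 V.

V_out ≈ 7.06 V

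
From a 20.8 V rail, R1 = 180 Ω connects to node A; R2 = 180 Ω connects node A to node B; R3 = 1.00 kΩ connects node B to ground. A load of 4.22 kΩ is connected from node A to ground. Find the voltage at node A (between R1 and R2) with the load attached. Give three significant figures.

Below node A the series string R2+R3 = 1180 Ω sits in parallel with the 4220 Ω load: 922.1 Ω.
V_A = 20.8 × 922.1/(180 + 922.1) = 17.4 V.

V ≈ 17.4 V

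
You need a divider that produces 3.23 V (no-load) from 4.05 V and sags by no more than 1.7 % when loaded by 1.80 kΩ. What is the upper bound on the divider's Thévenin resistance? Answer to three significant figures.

R_th ≤ 31.1 Ω

Loading drop = R_th/(R_th + R_L) ≤ 0.0170, so R_th ≤ R_L · ε/(1−ε) = 1.80 kΩ × 0.0170/0.9830 = 31.1 Ω.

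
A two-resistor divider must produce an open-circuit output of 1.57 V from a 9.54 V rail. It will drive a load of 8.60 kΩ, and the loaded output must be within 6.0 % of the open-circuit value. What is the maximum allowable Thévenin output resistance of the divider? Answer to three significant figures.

Loading drop = R_th/(R_th + R_L) ≤ 0.0600, so R_th ≤ R_L · ε/(1−ε) = 8.60 kΩ × 0.0600/0.9400 = 549 Ω.

R_th ≤ 549 Ω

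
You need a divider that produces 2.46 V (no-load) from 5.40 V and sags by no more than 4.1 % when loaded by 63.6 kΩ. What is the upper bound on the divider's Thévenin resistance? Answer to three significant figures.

R_th ≤ 2.72 kΩ

Loading drop = R_th/(R_th + R_L) ≤ 0.0410, so R_th ≤ R_L · ε/(1−ε) = 63.6 kΩ × 0.0410/0.9590 = 2.72 kΩ.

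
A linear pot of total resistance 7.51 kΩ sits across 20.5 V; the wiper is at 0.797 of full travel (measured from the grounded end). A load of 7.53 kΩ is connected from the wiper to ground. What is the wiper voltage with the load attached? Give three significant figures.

The wiper splits the pot into (1−α)R = 1.525 kΩ above and αR = 5.985 kΩ below.
Lower section ‖ load = 3.335 kΩ.
V_wiper = 20.5 × 3.335/(1.525 + 3.335) = 14.1 V.

V ≈ 14.1 V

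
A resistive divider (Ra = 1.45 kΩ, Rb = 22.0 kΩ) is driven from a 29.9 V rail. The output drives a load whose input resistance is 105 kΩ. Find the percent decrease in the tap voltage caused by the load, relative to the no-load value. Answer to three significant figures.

The divider's output (Thévenin) resistance is Ra‖Rb = 1.360 kΩ.
Fractional drop under load = R_th/(R_th + R_L) = 1.360 / (1.360 + 105) = 0.01279.
So the output falls by 1.28 %.

1.28 %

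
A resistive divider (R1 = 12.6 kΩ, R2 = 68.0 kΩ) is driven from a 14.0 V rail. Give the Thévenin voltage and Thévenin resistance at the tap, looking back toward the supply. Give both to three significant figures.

V_th = 11.8 V, R_th = 10.6 kΩ

V_th is the open-circuit tap voltage: 14.0 × 68.0/(12.6 + 68.0) = 11.8 V.
With the supply zeroed, R1 and R2 appear in parallel from the tap: R_th = R1‖R2 = (12.6 × 68.0)/80.60 = 10.6 kΩ.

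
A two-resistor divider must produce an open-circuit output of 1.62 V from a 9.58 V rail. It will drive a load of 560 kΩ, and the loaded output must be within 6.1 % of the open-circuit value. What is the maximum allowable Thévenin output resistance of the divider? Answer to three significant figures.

R_th ≤ 36.4 kΩ

Loading drop = R_th/(R_th + R_L) ≤ 0.0610, so R_th ≤ R_L · ε/(1−ε) = 560 kΩ × 0.0610/0.9390 = 36.4 kΩ.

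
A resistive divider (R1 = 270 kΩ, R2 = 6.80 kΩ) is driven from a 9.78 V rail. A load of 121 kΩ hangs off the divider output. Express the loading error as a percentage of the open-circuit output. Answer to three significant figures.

The divider's output (Thévenin) resistance is R1‖R2 = 6.633 kΩ.
Fractional drop under load = R_th/(R_th + R_L) = 6.633 / (6.633 + 121) = 0.05197.
So the output falls by 5.20 %.

5.20 %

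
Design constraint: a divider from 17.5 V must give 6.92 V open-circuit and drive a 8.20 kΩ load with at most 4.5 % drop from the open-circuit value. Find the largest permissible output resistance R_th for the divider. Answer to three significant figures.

R_th ≤ 386 Ω

Loading drop = R_th/(R_th + R_L) ≤ 0.0450, so R_th ≤ R_L · ε/(1−ε) = 8.20 kΩ × 0.0450/0.9550 = 386 Ω.
(Any R1, R2 with R2/(R1+R2) = 0.395 and R1‖R2 ≤ 386 Ω will meet the spec.)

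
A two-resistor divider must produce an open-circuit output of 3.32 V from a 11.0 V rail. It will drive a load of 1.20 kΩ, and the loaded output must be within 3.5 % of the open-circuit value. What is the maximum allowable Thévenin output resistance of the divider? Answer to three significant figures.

Loading drop = R_th/(R_th + R_L) ≤ 0.0350, so R_th ≤ R_L · ε/(1−ε) = 1.20 kΩ × 0.0350/0.9650 = 43.5 Ω.

R_th ≤ 43.5 Ω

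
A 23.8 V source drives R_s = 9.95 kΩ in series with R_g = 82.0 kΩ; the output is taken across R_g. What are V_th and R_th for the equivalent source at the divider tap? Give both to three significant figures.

V_th = 21.2 V, R_th = 8.87 kΩ

V_th is the open-circuit tap voltage: 23.8 × 82.0/(9.95 + 82.0) = 21.2 V.
With the supply zeroed, R_s and R_g appear in parallel from the tap: R_th = R_s‖R_g = (9.95 × 82.0)/91.95 = 8.87 kΩ.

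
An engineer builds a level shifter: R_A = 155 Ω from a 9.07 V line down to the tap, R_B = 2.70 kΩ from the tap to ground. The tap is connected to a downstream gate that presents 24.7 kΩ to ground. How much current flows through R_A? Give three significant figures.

I ≈ 3.50 mA

R_B‖R_L = 2434 Ω, so the source sees R_A + R_B‖R_L = 2589 Ω.
I = 9.07 V / 2589 Ω = 3.50 mA.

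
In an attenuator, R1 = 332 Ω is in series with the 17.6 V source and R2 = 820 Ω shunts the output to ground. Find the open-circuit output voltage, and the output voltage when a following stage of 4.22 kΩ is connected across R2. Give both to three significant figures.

Open-circuit: V = 17.6 × 820/(332 + 820) = 12.5 V.
With the load, R2 becomes R2‖R_L = 686.6 Ω, so V = 17.6 × 686.6/1019 = 11.9 V.

Unloaded: 12.5 V; loaded: 11.9 V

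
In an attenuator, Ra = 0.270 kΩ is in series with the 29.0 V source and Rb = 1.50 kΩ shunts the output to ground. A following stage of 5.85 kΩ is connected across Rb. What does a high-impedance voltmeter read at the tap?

The load sits in parallel with Rb: Rb‖R_L = (1500 × 5850) / (1500 + 5850) = 1194 Ω.
V_out = 29.0 × 1194 / (270 + 1194) = 29.0 × 1194/1464 = 23.7 V.
(Unloaded it would have been 24.6 V.)

V_out ≈ 23.7 V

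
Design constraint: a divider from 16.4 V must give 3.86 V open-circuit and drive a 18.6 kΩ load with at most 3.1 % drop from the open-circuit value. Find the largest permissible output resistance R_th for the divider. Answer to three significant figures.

Loading drop = R_th/(R_th + R_L) ≤ 0.0310, so R_th ≤ R_L · ε/(1−ε) = 18.6 kΩ × 0.0310/0.9690 = 595 Ω.
(Any R1, R2 with R2/(R1+R2) = 0.235 and R1‖R2 ≤ 595 Ω will meet the spec.)

R_th ≤ 595 Ω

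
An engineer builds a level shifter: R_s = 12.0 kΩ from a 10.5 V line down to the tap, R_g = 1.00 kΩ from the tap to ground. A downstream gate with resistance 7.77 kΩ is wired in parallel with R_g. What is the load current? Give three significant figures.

I_L ≈ 0.0929 mA

R_g‖R_L = 0.8860 kΩ; V_out = 10.5 × 0.8860/12.89 = 0.7219 V.
I_L = V_out / R_L = 0.7219 / 7.77 kΩ = 0.0929 mA.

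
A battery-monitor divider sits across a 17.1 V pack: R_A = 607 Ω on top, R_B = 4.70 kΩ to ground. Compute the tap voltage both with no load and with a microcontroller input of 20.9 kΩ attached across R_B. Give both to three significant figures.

Open-circuit: V = 17.1 × 4700/(607 + 4700) = 15.1 V.
With the load, R_B becomes R_B‖R_L = 3837 Ω, so V = 17.1 × 3837/4444 = 14.8 V.

Unloaded: 15.1 V; loaded: 14.8 V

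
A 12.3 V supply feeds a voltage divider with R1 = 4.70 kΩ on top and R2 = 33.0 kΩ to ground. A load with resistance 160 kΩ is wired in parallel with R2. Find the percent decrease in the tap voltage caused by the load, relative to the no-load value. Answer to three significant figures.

The divider's output (Thévenin) resistance is R1‖R2 = 4.114 kΩ.
Fractional drop under load = R_th/(R_th + R_L) = 4.114 / (4.114 + 160) = 0.02507.
So the output falls by 2.51 %.

2.51 %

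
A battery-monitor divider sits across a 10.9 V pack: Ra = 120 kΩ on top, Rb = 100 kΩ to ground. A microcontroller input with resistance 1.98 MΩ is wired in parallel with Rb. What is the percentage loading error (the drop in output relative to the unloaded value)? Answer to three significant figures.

2.68 %

The divider's output (Thévenin) resistance is Ra‖Rb = 54.55 kΩ.
Fractional drop under load = R_th/(R_th + R_L) = 54.55 / (54.55 + 1980) = 0.02681.
So the output falls by 2.68 %.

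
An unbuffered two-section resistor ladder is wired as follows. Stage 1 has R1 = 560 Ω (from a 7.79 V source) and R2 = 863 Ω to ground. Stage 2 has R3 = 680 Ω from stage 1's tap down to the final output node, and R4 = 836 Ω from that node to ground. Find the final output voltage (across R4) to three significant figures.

Stage 2 presents R3+R4 = 1516 Ω as a load on stage 1's tap.
Stage 1's lower leg becomes R2‖(R3+R4) = 549.9 Ω, so V_mid = 7.79 × 549.9/1110 = 3.860 V.
Stage 2 is itself unloaded: V_out = V_mid × R4/(R3+R4) = 3.860 × 836/1516 = 2.13 V.

V_out ≈ 2.13 V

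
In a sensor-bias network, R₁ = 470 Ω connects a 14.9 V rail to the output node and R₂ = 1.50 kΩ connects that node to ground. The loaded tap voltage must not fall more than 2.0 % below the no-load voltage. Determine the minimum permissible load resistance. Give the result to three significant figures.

R_L(min) ≈ 17.5 kΩ

Output resistance R_th = R₁‖R₂ = (470 × 1500)/1970 = 357.9 Ω.
The fractional drop is R_th/(R_th + R_L); requiring this ≤ 0.0200 gives R_L ≥ R_th(1/0.0200 − 1) = 357.9 × 49.00 = 17.5 kΩ.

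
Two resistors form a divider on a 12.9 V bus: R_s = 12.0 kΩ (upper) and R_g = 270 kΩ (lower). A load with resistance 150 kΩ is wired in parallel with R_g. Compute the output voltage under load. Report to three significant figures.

V_out ≈ 11.5 V

The load sits in parallel with R_g: R_g‖R_L = (270 × 150) / (270 + 150) = 96.43 kΩ.
V_out = 12.9 × 96.43 / (12.0 + 96.43) = 12.9 × 96.43/108.4 = 11.5 V.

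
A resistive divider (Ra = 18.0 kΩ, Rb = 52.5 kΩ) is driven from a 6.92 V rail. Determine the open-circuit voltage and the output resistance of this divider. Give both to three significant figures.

V_th is the open-circuit tap voltage: 6.92 × 52.5/(18.0 + 52.5) = 5.15 V.
With the supply zeroed, Ra and Rb appear in parallel from the tap: R_th = Ra‖Rb = (18.0 × 52.5)/70.50 = 13.4 kΩ.

V_th = 5.15 V, R_th = 13.4 kΩ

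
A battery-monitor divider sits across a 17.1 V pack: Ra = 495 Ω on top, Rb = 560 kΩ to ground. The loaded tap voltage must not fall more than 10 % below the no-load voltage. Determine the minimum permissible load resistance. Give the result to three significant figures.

R_L(min) ≈ 4.45 kΩ

Output resistance R_th = Ra‖Rb = (495 × 560000)/560500 = 494.6 Ω.
The fractional drop is R_th/(R_th + R_L); requiring this ≤ 0.100 gives R_L ≥ R_th(1/0.100 − 1) = 494.6 × 9.000 = 4.45 kΩ.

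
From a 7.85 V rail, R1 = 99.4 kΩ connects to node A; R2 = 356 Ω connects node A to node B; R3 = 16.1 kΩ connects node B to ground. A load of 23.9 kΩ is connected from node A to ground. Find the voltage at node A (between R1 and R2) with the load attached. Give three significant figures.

V ≈ 0.701 V

Below node A the series string R2+R3 = 16460 Ω sits in parallel with the 23900 Ω load: 9746 Ω.
V_A = 7.85 × 9746/(99400 + 9746) = 0.701 V.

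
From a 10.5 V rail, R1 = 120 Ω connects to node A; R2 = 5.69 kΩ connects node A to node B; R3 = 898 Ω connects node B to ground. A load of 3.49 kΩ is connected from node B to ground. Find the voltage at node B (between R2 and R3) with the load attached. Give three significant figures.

V ≈ 1.15 V

At node B, R3 is in parallel with the load: R3‖R_L = 714.2 Ω.
Below node A the resistance is R2 + (R3‖R_L) = 6404 Ω, so V_A = 10.5 × 6404/6524 = 10.31 V.
Then V_B = V_A × (R3‖R_L)/(R2 + R3‖R_L) = 10.31 × 714.2/6404 = 1.15 V.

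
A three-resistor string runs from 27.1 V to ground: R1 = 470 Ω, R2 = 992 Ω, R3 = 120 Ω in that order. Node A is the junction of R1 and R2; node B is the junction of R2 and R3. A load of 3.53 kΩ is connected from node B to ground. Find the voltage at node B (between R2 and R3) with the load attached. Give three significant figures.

V ≈ 1.99 V

At node B, R3 is in parallel with the load: R3‖R_L = 116.1 Ω.
Below node A the resistance is R2 + (R3‖R_L) = 1108 Ω, so V_A = 27.1 × 1108/1578 = 19.03 V.
Then V_B = V_A × (R3‖R_L)/(R2 + R3‖R_L) = 19.03 × 116.1/1108 = 1.99 V.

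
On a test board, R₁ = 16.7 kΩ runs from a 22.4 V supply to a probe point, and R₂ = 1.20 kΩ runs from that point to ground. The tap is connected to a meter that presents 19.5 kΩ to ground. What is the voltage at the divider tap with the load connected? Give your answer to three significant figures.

V_out ≈ 1.42 V

The load sits in parallel with R₂: R₂‖R_L = (1.20 × 19.5) / (1.20 + 19.5) = 1.130 kΩ.
V_out = 22.4 × 1.130 / (16.7 + 1.130) = 22.4 × 1.130/17.83 = 1.42 V.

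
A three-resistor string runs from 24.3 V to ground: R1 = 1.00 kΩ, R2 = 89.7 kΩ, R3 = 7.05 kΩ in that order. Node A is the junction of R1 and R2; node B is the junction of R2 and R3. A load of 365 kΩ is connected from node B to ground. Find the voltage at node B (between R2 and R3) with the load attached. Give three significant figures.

V ≈ 1.72 V

At node B, R3 is in parallel with the load: R3‖R_L = 6.916 kΩ.
Below node A the resistance is R2 + (R3‖R_L) = 96.62 kΩ, so V_A = 24.3 × 96.62/97.62 = 24.05 V.
Then V_B = V_A × (R3‖R_L)/(R2 + R3‖R_L) = 24.05 × 6.916/96.62 = 1.72 V.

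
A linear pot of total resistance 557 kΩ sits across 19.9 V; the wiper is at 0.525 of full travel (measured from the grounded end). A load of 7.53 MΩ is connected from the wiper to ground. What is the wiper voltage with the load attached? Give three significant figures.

The wiper splits the pot into (1−α)R = 264.6 kΩ above and αR = 292.4 kΩ below.
Lower section ‖ load = 281.5 kΩ.
V_wiper = 19.9 × 281.5/(264.6 + 281.5) = 10.3 V.

V ≈ 10.3 V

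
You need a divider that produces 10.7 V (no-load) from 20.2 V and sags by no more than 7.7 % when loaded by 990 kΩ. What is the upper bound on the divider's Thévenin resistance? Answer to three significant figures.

R_th ≤ 82.6 kΩ

Loading drop = R_th/(R_th + R_L) ≤ 0.0770, so R_th ≤ R_L · ε/(1−ε) = 990 kΩ × 0.0770/0.9230 = 82.6 kΩ.
(Any R1, R2 with R2/(R1+R2) = 0.530 and R1‖R2 ≤ 82.6 kΩ will meet the spec.)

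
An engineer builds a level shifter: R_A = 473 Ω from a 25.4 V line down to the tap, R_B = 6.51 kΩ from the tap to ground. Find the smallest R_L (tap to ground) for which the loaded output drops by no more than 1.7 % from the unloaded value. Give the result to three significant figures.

R_L(min) ≈ 25.5 kΩ

Output resistance R_th = R_A‖R_B = (473 × 6510)/6983 = 441.0 Ω.
The fractional drop is R_th/(R_th + R_L); requiring this ≤ 0.0170 gives R_L ≥ R_th(1/0.0170 − 1) = 441.0 × 57.82 = 25.5 kΩ.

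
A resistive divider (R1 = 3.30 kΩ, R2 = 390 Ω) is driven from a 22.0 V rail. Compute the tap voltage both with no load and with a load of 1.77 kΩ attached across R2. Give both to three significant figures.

Open-circuit: V = 22.0 × 390/(3300 + 390) = 2.33 V.
With the load, R2 becomes R2‖R_L = 319.6 Ω, so V = 22.0 × 319.6/3620 = 1.94 V.

Unloaded: 2.33 V; loaded: 1.94 V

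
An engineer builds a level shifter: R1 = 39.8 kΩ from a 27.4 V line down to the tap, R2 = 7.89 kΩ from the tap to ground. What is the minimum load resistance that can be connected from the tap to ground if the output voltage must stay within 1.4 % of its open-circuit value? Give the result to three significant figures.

R_L(min) ≈ 464 kΩ

Output resistance R_th = R1‖R2 = (39.8 × 7.89)/47.69 = 6.585 kΩ.
The fractional drop is R_th/(R_th + R_L); requiring this ≤ 0.0140 gives R_L ≥ R_th(1/0.0140 − 1) = 6.585 × 70.43 = 464 kΩ.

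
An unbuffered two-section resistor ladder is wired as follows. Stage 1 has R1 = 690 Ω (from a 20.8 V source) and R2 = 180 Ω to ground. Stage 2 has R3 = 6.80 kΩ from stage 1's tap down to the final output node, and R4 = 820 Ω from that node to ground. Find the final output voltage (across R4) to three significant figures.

Stage 2 presents R3+R4 = 7620 Ω as a load on stage 1's tap.
Stage 1's lower leg becomes R2‖(R3+R4) = 175.8 Ω, so V_mid = 20.8 × 175.8/865.8 = 4.224 V.
Stage 2 is itself unloaded: V_out = V_mid × R4/(R3+R4) = 4.224 × 820/7620 = 0.455 V.

V_out ≈ 0.455 V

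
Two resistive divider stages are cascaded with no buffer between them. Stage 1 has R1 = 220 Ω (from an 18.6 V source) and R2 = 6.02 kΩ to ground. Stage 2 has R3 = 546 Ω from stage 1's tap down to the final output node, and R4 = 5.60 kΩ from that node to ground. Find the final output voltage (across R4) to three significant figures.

Stage 2 presents R3+R4 = 6146 Ω as a load on stage 1's tap.
Stage 1's lower leg becomes R2‖(R3+R4) = 3041 Ω, so V_mid = 18.6 × 3041/3261 = 17.35 V.
Stage 2 is itself unloaded: V_out = V_mid × R4/(R3+R4) = 17.35 × 5600/6146 = 15.8 V.

V_out ≈ 15.8 V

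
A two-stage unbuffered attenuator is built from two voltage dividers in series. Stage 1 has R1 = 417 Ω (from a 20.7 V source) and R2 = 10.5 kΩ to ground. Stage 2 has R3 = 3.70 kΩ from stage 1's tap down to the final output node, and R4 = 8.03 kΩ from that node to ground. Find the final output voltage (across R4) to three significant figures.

V_out ≈ 13.2 V

Stage 2 presents R3+R4 = 11730 Ω as a load on stage 1's tap.
Stage 1's lower leg becomes R2‖(R3+R4) = 5540 Ω, so V_mid = 20.7 × 5540/5957 = 19.25 V.
Stage 2 is itself unloaded: V_out = V_mid × R4/(R3+R4) = 19.25 × 8030/11730 = 13.2 V.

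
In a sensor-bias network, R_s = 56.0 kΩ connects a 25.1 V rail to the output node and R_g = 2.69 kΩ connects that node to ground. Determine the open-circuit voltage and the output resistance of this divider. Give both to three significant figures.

V_th is the open-circuit tap voltage: 25.1 × 2.69/(56.0 + 2.69) = 1.15 V.
With the supply zeroed, R_s and R_g appear in parallel from the tap: R_th = R_s‖R_g = (56.0 × 2.69)/58.69 = 2.57 kΩ.

V_th = 1.15 V, R_th = 2.57 kΩ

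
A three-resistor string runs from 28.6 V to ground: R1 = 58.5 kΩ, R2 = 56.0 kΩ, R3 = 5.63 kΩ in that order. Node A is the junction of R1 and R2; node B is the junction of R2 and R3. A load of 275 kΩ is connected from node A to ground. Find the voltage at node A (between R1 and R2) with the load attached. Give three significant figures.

Below node A the series string R2+R3 = 61.63 kΩ sits in parallel with the 275 kΩ load: 50.35 kΩ.
V_A = 28.6 × 50.35/(58.5 + 50.35) = 13.2 V.

V ≈ 13.2 V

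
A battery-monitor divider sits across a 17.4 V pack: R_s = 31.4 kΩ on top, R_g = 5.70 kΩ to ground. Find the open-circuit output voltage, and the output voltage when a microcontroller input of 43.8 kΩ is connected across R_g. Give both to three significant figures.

Open-circuit: V = 17.4 × 5.70/(31.4 + 5.70) = 2.67 V.
With the load, R_g becomes R_g‖R_L = 5.044 kΩ, so V = 17.4 × 5.044/36.44 = 2.41 V.

Unloaded: 2.67 V; loaded: 2.41 V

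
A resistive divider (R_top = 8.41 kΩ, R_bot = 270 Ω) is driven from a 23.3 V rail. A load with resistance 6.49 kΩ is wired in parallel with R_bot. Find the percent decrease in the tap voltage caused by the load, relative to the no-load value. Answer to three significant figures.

3.87 %

The divider's output (Thévenin) resistance is R_top‖R_bot = 261.6 Ω.
Fractional drop under load = R_th/(R_th + R_L) = 261.6 / (261.6 + 6490) = 0.03875.
So the output falls by 3.87 %.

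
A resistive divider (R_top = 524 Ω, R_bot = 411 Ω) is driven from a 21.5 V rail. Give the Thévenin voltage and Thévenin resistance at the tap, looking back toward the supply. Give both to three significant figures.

V_th = 9.45 V, R_th = 230 Ω

V_th is the open-circuit tap voltage: 21.5 × 411/(524 + 411) = 9.45 V.
With the supply zeroed, R_top and R_bot appear in parallel from the tap: R_th = R_top‖R_bot = (524 × 411)/935.0 = 230 Ω.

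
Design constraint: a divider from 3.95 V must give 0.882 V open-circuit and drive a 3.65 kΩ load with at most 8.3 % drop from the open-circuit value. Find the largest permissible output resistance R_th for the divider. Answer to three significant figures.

Loading drop = R_th/(R_th + R_L) ≤ 0.0830, so R_th ≤ R_L · ε/(1−ε) = 3.65 kΩ × 0.0830/0.9170 = 330 Ω.

R_th ≤ 330 Ω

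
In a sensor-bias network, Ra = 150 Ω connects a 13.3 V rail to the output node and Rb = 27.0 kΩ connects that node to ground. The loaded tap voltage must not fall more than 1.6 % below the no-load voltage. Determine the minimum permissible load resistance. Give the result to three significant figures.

R_L(min) ≈ 9.17 kΩ

Output resistance R_th = Ra‖Rb = (150 × 27000)/27150 = 149.2 Ω.
The fractional drop is R_th/(R_th + R_L); requiring this ≤ 0.0160 gives R_L ≥ R_th(1/0.0160 − 1) = 149.2 × 61.50 = 9.17 kΩ.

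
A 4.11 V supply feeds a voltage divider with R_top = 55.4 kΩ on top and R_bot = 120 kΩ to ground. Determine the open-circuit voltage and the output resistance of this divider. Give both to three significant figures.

V_th is the open-circuit tap voltage: 4.11 × 120/(55.4 + 120) = 2.81 V.
With the supply zeroed, R_top and R_bot appear in parallel from the tap: R_th = R_top‖R_bot = (55.4 × 120)/175.4 = 37.9 kΩ.

V_th = 2.81 V, R_th = 37.9 kΩ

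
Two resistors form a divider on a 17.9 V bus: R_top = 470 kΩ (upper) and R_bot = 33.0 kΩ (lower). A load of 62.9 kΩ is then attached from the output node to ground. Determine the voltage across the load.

V_out ≈ 0.788 V

The load sits in parallel with R_bot: R_bot‖R_L = (33.0 × 62.9) / (33.0 + 62.9) = 21.64 kΩ.
V_out = 17.9 × 21.64 / (470 + 21.64) = 17.9 × 21.64/491.6 = 0.788 V.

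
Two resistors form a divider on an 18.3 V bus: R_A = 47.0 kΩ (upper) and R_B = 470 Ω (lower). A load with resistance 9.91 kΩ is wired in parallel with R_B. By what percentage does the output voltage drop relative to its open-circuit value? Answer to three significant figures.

4.49 %

The divider's output (Thévenin) resistance is R_A‖R_B = 465.3 Ω.
Fractional drop under load = R_th/(R_th + R_L) = 465.3 / (465.3 + 9910) = 0.04485.
So the output falls by 4.49 %.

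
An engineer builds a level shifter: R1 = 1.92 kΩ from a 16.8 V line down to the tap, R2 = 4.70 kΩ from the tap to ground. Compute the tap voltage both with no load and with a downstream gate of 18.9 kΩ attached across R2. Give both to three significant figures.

Unloaded: 11.9 V; loaded: 11.1 V

Open-circuit: V = 16.8 × 4.70/(1.92 + 4.70) = 11.9 V.
With the load, R2 becomes R2‖R_L = 3.764 kΩ, so V = 16.8 × 3.764/5.684 = 11.1 V.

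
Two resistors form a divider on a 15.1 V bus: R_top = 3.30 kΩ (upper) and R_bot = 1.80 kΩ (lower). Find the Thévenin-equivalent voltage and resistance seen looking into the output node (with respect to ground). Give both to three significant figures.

V_th is the open-circuit tap voltage: 15.1 × 1.80/(3.30 + 1.80) = 5.33 V.
With the supply zeroed, R_top and R_bot appear in parallel from the tap: R_th = R_top‖R_bot = (3.30 × 1.80)/5.100 = 1.16 kΩ.

V_th = 5.33 V, R_th = 1.16 kΩ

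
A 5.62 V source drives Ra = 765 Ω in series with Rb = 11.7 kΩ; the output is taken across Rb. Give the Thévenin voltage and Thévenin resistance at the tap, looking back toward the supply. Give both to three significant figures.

V_th = 5.28 V, R_th = 718 Ω

V_th is the open-circuit tap voltage: 5.62 × 11700/(765 + 11700) = 5.28 V.
With the supply zeroed, Ra and Rb appear in parallel from the tap: R_th = Ra‖Rb = (765 × 11700)/12460 = 718 Ω.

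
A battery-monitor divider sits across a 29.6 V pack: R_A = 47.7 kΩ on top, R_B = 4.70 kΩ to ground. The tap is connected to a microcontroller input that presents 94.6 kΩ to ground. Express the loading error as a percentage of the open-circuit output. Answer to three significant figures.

4.33 %

The divider's output (Thévenin) resistance is R_A‖R_B = 4.278 kΩ.
Fractional drop under load = R_th/(R_th + R_L) = 4.278 / (4.278 + 94.6) = 0.04327.
So the output falls by 4.33 %.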